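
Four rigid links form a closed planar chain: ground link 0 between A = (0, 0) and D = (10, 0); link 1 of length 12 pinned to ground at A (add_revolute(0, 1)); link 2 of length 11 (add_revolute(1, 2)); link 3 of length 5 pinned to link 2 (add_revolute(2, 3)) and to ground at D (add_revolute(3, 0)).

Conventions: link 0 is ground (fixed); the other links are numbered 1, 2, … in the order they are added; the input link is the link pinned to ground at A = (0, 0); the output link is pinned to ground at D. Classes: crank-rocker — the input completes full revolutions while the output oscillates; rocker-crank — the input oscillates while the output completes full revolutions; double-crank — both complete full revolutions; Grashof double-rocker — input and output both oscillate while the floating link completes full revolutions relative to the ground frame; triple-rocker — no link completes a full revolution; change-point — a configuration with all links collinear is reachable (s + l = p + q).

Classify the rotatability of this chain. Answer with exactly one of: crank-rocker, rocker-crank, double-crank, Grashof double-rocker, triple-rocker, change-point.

lengths: ground=10, input=12, coupler=11, output=5
sorted: s=5 (shortest), l=12 (longest), p+q=21
s + l = 17 vs p + q = 21
s + l < p + q (Grashof) with shortest = output link → rocker-crank

rocker-crank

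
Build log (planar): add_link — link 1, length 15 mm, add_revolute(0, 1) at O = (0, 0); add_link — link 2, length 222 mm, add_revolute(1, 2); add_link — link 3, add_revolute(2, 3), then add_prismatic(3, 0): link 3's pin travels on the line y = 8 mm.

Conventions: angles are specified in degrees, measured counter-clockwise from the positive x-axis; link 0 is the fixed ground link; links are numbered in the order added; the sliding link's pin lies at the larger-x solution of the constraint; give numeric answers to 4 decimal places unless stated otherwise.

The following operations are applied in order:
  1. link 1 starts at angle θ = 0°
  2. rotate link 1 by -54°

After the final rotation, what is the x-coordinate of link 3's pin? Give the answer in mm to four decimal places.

geometry: r = 15 mm, L = 222 mm, e = 8 mm; θ starts at 0°
rotate link 1 by -54°: θ ← 0° -54° = -54°
crank pin P = (r cos θ, r sin θ) = (8.816779, -12.135255)
h = r sin θ − e = -12.135255 − 8 = -20.135255
x = r cos θ + √(L² − h²) = 8.816779 + 221.084987 = 229.901766

229.9018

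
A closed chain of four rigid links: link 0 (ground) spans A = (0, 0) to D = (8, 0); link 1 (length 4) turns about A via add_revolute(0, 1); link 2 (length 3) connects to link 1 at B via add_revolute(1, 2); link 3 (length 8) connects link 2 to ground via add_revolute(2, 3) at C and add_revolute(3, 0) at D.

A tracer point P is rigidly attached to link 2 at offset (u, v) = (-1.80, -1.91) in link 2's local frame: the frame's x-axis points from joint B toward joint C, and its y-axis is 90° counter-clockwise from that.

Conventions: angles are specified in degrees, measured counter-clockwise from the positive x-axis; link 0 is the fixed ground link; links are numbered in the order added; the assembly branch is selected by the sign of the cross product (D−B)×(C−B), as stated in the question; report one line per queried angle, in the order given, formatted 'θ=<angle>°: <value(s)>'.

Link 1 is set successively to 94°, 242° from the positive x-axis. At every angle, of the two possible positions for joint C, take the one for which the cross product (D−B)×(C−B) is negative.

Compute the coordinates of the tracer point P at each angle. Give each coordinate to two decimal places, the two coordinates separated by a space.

A=(0,0), D=(8.00,0)
θ=94°: B = A + 4.00·(cos94°, sin94°) = (-0.2790, 3.9903)
θ=94°: |BD| = 9.1905
θ=94°: circle(B,3.00) ∩ circle(D,8.00): a=1.6030, h=2.5358
θ=94°:   candidates: C₊=(2.2660,5.5786) cross=23.305; C₋=(0.0640,1.0099) cross=-23.305
θ=94°:   branch - wants cross < 0 → take C=(0.0640,1.0099) (cross=-23.305)
θ=94°: ex = (C−B)/|BC| = (0.1143,-0.9934); ey = (0.9934,0.1143)
θ=94°: P = B + -1.80·ex + -1.91·ey = (-2.3823,5.5601)
θ=242°: B = A + 4.00·(cos242°, sin242°) = (-1.8779, -3.5318)
θ=242°: |BD| = 10.4903
θ=242°: circle(B,3.00) ∩ circle(D,8.00): a=2.6237, h=1.4548
θ=242°:   candidates: C₊=(0.1028,-1.2786) cross=15.261; C₋=(1.0824,-4.0183) cross=-15.261
θ=242°:   branch - wants cross < 0 → take C=(1.0824,-4.0183) (cross=-15.261)
θ=242°: ex = (C−B)/|BC| = (0.9868,-0.1622); ey = (0.1622,0.9868)
θ=242°: P = B + -1.80·ex + -1.91·ey = (-3.9638,-5.1246)

θ=94°: -2.38 5.56
θ=242°: -3.96 -5.12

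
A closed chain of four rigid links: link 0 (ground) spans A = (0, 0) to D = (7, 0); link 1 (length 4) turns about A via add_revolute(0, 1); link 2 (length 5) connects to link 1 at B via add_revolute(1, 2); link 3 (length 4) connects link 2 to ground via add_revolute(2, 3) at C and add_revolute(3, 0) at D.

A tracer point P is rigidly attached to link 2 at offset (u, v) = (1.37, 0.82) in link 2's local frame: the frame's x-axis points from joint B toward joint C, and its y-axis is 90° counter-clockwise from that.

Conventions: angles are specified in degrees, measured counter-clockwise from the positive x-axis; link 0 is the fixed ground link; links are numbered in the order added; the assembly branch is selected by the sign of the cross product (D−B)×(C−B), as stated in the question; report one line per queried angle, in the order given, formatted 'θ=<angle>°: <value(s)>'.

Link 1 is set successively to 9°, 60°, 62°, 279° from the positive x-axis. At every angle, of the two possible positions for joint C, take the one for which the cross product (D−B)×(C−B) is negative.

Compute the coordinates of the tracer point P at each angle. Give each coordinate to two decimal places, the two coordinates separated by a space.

A=(0,0), D=(7.00,0)
θ=9°: B = A + 4.00·(cos9°, sin9°) = (3.9508, 0.6257)
θ=9°: |BD| = 3.1128
θ=9°: circle(B,5.00) ∩ circle(D,4.00): a=3.0020, h=3.9985
θ=9°:   candidates: C₊=(7.6953,3.9391) cross=12.446; C₋=(6.0877,-3.8946) cross=-12.446
θ=9°:   branch - wants cross < 0 → take C=(6.0877,-3.8946) (cross=-12.446)
θ=9°: ex = (C−B)/|BC| = (0.4274,-0.9041); ey = (0.9041,0.4274)
θ=9°: P = B + 1.37·ex + 0.82·ey = (5.2776,-0.2624)
θ=60°: B = A + 4.00·(cos60°, sin60°) = (2.0000, 3.4641)
θ=60°: |BD| = 6.0828
θ=60°: circle(B,5.00) ∩ circle(D,4.00): a=3.7812, h=3.2715
θ=60°:   candidates: C₊=(6.9712,3.9999) cross=19.900; C₋=(3.2450,-1.3784) cross=-19.900
θ=60°:   branch - wants cross < 0 → take C=(3.2450,-1.3784) (cross=-19.900)
θ=60°: ex = (C−B)/|BC| = (0.2490,-0.9685); ey = (0.9685,0.2490)
θ=60°: P = B + 1.37·ex + 0.82·ey = (3.1353,2.3414)
θ=62°: B = A + 4.00·(cos62°, sin62°) = (1.8779, 3.5318)
θ=62°: |BD| = 6.2217
θ=62°: circle(B,5.00) ∩ circle(D,4.00): a=3.8341, h=3.2093
θ=62°:   candidates: C₊=(6.8562,3.9974) cross=19.967; C₋=(3.2126,-1.2868) cross=-19.967
θ=62°:   branch - wants cross < 0 → take C=(3.2126,-1.2868) (cross=-19.967)
θ=62°: ex = (C−B)/|BC| = (0.2669,-0.9637); ey = (0.9637,0.2669)
θ=62°: P = B + 1.37·ex + 0.82·ey = (3.0338,2.4304)
θ=279°: B = A + 4.00·(cos279°, sin279°) = (0.6257, -3.9508)
θ=279°: |BD| = 7.4993
θ=279°: circle(B,5.00) ∩ circle(D,4.00): a=4.3497, h=2.4658
θ=279°:   candidates: C₊=(3.0239,0.4366) cross=18.492; C₋=(5.6219,-3.7551) cross=-18.492
θ=279°:   branch - wants cross < 0 → take C=(5.6219,-3.7551) (cross=-18.492)
θ=279°: ex = (C−B)/|BC| = (0.9992,0.0391); ey = (-0.0391,0.9992)
θ=279°: P = B + 1.37·ex + 0.82·ey = (1.9626,-3.0778)

θ=9°: 5.28 -0.26
θ=60°: 3.14 2.34
θ=62°: 3.03 2.43
θ=279°: 1.96 -3.08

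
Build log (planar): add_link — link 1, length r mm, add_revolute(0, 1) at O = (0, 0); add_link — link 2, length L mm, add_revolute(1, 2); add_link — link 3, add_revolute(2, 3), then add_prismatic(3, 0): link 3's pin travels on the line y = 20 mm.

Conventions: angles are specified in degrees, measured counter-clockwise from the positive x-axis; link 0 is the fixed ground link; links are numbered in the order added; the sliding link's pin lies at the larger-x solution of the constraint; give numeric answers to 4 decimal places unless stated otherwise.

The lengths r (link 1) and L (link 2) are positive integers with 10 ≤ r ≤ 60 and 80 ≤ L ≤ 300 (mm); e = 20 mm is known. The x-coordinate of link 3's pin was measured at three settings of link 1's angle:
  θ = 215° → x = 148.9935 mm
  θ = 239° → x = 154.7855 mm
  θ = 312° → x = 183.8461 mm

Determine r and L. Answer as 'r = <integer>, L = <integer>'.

constraint per measurement: (x − r cos θ)² + (r sin θ − e)² = L²
subtracting the θ₁ and θ₂ equations cancels the r² and L² terms:
r = (x₁² − x₂²) / (2[(x₁cos θ₁ + e sin θ₁) − (x₂cos θ₂ + e sin θ₂)]) = 23.9999 → r = 24
L² = (x₁ − r cos θ₁)² + (r sin θ₁ − e)² = 29584.0163 → L = 172.0000 → L = 172
check at θ₃=312°: x = 183.8461 (printed 183.8461) ✓

r = 24, L = 172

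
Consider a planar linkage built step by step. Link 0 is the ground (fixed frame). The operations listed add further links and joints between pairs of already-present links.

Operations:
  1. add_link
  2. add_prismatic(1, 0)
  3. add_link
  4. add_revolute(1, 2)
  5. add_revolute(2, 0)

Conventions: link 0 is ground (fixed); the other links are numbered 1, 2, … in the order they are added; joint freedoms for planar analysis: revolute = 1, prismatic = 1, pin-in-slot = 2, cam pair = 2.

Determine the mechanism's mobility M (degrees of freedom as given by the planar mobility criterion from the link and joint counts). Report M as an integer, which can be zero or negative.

link 0 = ground. State L|J1|J2 = 1|0|0
+link1  2|0|0
P(1,0) f=1→J1  2|1|0
+link2  3|1|0
R(1,2) f=1→J1  3|2|0
R(2,0) f=1→J1  3|3|0
M = 3(3−1)−2·3−0 = 6−6−0 = 0

M = 0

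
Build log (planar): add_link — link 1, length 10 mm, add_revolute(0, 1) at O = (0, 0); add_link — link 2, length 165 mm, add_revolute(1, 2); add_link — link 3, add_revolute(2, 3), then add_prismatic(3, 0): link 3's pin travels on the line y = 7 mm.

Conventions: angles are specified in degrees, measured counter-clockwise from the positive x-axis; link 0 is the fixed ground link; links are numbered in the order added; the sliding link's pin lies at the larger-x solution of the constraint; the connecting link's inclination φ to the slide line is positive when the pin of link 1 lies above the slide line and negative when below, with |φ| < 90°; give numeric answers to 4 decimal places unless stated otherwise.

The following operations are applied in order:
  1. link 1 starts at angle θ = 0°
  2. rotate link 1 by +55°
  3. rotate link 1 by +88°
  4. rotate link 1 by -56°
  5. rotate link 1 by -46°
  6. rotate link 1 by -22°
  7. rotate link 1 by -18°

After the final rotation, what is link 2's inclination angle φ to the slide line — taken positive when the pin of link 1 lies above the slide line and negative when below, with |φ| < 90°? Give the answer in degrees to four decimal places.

geometry: r = 10 mm, L = 165 mm, e = 7 mm; θ starts at 0°
rotate link 1 by +55°: θ ← 0° +55° = 55°
rotate link 1 by +88°: θ ← 55° +88° = 143°
rotate link 1 by -56°: θ ← 143° -56° = 87°
rotate link 1 by -46°: θ ← 87° -46° = 41°
rotate link 1 by -22°: θ ← 41° -22° = 19°
rotate link 1 by -18°: θ ← 19° -18° = 1°
h = r sin θ − e = 0.174524 − 7 = -6.825476
sin φ = h / L = -6.825476 / 165 = -0.04136652
φ = arcsin(-0.04136652) = -2.370804°

-2.3708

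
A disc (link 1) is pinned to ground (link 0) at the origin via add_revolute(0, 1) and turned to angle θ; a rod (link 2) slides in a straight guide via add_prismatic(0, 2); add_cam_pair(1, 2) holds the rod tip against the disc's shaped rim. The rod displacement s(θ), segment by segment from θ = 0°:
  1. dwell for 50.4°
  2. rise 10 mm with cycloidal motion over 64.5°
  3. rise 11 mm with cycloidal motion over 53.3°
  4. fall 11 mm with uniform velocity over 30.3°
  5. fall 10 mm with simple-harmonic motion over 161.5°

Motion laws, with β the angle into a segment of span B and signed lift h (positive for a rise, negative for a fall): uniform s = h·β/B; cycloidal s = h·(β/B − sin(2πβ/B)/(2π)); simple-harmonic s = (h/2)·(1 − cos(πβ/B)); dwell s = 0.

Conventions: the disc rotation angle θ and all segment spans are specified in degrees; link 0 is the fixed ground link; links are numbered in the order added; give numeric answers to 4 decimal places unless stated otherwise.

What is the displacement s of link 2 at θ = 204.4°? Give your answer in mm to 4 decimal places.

segment 1 (0° to 50.4°, dwell): s unchanged at 0.0000
segment 2 (50.4° to 114.9°, cycloidal, h = 10) is passed completely: s = 0.0000 + (10) = 10.0000
segment 3 (114.9° to 168.2°, cycloidal, h = 11) is passed completely: s = 10.0000 + (11) = 21.0000
segment 4 (168.2° to 198.5°, uniform, h = -11) is passed completely: s = 21.0000 + (-11) = 10.0000
θ = 204.4° falls in segment 5 (198.5° to 360°, simple-harmonic, h = -10): β = 204.4 − 198.5 = 5.9°, B = 161.5°; Δs = -10/2·(1 − cos(π·0.0365)) = -0.0329; s = 10.0000 − 0.0329 = 9.9671

9.9671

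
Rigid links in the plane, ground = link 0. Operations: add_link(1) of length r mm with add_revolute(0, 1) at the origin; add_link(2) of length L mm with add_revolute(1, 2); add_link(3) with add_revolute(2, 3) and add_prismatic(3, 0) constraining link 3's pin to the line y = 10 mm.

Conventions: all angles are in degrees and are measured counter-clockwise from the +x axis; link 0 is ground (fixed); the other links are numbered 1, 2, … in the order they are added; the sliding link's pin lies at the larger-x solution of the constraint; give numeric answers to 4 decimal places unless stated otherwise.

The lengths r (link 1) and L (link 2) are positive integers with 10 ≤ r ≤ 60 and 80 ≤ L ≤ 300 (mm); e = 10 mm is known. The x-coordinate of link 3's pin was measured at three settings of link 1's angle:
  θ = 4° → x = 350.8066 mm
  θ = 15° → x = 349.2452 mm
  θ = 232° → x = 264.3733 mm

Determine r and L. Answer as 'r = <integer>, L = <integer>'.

constraint per measurement: (x − r cos θ)² + (r sin θ − e)² = L²
subtracting the θ₁ and θ₂ equations cancels the r² and L² terms:
r = (x₁² − x₂²) / (2[(x₁cos θ₁ + e sin θ₁) − (x₂cos θ₂ + e sin θ₂)]) = 50.9991 → r = 51
L² = (x₁ − r cos θ₁)² + (r sin θ₁ − e)² = 90000.0096 → L = 300.0000 → L = 300
check at θ₃=232°: x = 264.3733 (printed 264.3733) ✓

r = 51, L = 300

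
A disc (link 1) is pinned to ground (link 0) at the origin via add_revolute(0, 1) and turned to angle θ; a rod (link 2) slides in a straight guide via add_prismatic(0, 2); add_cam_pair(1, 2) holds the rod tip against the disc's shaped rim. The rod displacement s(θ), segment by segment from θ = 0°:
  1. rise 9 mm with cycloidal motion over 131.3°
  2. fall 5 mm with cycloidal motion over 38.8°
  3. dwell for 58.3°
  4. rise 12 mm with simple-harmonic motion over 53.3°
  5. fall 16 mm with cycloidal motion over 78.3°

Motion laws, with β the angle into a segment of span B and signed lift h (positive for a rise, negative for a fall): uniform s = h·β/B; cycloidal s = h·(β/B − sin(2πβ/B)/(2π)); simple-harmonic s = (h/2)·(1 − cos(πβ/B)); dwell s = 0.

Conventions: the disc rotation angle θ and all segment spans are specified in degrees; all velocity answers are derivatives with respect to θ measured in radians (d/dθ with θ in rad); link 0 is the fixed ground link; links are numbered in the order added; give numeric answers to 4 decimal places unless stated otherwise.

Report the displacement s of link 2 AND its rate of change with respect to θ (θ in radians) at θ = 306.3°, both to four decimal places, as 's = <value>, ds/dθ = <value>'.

segment 1 (0° to 131.3°, cycloidal, h = 9) is passed completely: s = 0.0000 + (9) = 9.0000
segment 2 (131.3° to 170.1°, cycloidal, h = -5) is passed completely: s = 9.0000 + (-5) = 4.0000
segment 3 (170.1° to 228.4°, dwell): s unchanged at 4.0000
segment 4 (228.4° to 281.7°, simple-harmonic, h = 12) is passed completely: s = 4.0000 + (12) = 16.0000
θ = 306.3° falls in segment 5 (281.7° to 360°, cycloidal, h = -16): β = 306.3 − 281.7 = 24.6°, B = 78.3°; Δs = -16·(0.3142 − sin(2π·0.3142)/(2π)) = -2.6846; s = 16.0000 − 2.6846 = 13.3154
velocity in seg [281.7°–360°] (cycloidal), θ in radians: β = 24.6° = 0.4294 rad, B = 78.3° = 1.3666 rad; ds/dθ = (h/B)(1 − cos(2πβ/B)) = ((-16)/1.3666)(1 − cos(2π·0.3142)) = -16.302061 mm/rad

s = 13.3154, ds/dθ = -16.3021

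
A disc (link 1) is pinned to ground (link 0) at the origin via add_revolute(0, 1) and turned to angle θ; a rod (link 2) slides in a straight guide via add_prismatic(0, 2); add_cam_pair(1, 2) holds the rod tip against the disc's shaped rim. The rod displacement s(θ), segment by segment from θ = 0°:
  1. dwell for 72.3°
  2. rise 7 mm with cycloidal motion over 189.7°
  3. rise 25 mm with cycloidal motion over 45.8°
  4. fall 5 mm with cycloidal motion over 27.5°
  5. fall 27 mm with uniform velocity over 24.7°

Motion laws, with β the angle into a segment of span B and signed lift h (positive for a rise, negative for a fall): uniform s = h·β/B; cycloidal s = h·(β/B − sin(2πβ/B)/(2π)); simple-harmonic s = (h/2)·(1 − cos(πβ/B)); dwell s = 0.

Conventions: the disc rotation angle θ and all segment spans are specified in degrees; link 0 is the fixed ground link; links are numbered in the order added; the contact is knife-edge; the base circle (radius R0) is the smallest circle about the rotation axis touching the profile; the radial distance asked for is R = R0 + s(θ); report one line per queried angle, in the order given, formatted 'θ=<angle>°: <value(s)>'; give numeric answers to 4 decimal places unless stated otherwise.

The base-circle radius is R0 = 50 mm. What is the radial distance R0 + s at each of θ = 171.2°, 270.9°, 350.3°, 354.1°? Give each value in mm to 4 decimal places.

segment 1 (0° to 72.3°, dwell): s unchanged at 0.0000
θ = 171.2° falls in segment 2 (72.3° to 262°, cycloidal, h = 7): β = 171.2 − 72.3 = 98.9°, B = 189.7°; Δs = 7·(0.5213 − sin(2π·0.5213)/(2π)) = 3.7984; s = 0.0000 + 3.7984 = 3.7984
segment 2 (72.3° to 262°, cycloidal, h = 7) is passed completely: s = 0.0000 + (7) = 7.0000
θ = 270.9° falls in segment 3 (262° to 307.8°, cycloidal, h = 25): β = 270.9 − 262 = 8.9°, B = 45.8°; Δs = 25·(0.1943 − sin(2π·0.1943)/(2π)) = 1.1202; s = 7.0000 + 1.1202 = 8.1202
segment 3 (262° to 307.8°, cycloidal, h = 25) is passed completely: s = 7.0000 + (25) = 32.0000
segment 4 (307.8° to 335.3°, cycloidal, h = -5) is passed completely: s = 32.0000 + (-5) = 27.0000
θ = 350.3° falls in segment 5 (335.3° to 360°, uniform, h = -27): β = 350.3 − 335.3 = 15°, B = 24.7°; Δs = -27·15/24.7 = -16.3968; s = 27.0000 − 16.3968 = 10.6032
θ = 354.1° falls in segment 5 (335.3° to 360°, uniform, h = -27): β = 354.1 − 335.3 = 18.8°, B = 24.7°; Δs = -27·18.8/24.7 = -20.5506; s = 27.0000 − 20.5506 = 6.4494
θ=171.2°: R = R0 + s = 50 + 3.7984 = 53.7984
θ=270.9°: R = R0 + s = 50 + 8.1202 = 58.1202
θ=350.3°: R = R0 + s = 50 + 10.6032 = 60.6032
θ=354.1°: R = R0 + s = 50 + 6.4494 = 56.4494

θ=171.2°: 53.7984
θ=270.9°: 58.1202
θ=350.3°: 60.6032
θ=354.1°: 56.4494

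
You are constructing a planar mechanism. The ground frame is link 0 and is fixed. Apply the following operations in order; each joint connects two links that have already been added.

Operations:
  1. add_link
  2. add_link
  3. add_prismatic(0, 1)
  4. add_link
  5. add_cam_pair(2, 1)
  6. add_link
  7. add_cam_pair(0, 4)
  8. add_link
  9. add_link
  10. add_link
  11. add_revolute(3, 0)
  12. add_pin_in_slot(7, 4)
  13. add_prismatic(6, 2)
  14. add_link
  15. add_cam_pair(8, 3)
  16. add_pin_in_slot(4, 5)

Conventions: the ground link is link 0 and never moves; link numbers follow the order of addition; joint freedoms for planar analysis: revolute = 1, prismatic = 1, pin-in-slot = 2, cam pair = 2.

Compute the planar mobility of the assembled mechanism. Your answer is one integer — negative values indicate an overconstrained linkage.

ground; <1,0,0>
#1 <2,0,0>
#2 <3,0,0>
P:0↔1 J1 <3,1,0>
#3 <4,1,0>
C:2↔1 J2 <4,1,1>
#4 <5,1,1>
C:0↔4 J2 <5,1,2>
#5 <6,1,2>
#6 <7,1,2>
#7 <8,1,2>
R:3↔0 J1 <8,2,2>
PS:7↔4 J2 <8,2,3>
P:6↔2 J1 <8,3,3>
#8 <9,3,3>
C:8↔3 J2 <9,3,4>
PS:4↔5 J2 <9,3,5>
3×8 − 2×3 − 1×5 = 13

M = 13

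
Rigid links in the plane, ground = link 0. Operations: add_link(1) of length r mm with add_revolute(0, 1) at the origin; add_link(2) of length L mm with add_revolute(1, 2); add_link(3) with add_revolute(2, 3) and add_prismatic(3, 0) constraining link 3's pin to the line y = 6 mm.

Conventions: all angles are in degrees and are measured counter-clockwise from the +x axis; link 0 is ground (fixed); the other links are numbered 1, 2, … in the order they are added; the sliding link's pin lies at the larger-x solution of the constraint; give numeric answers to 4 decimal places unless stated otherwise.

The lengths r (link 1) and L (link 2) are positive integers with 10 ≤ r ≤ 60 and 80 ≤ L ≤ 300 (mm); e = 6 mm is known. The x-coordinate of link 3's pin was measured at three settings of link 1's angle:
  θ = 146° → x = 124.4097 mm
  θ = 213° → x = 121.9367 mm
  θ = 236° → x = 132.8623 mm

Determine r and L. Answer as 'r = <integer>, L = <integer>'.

constraint per measurement: (x − r cos θ)² + (r sin θ − e)² = L²
subtracting the θ₁ and θ₂ equations cancels the r² and L² terms:
r = (x₁² − x₂²) / (2[(x₁cos θ₁ + e sin θ₁) − (x₂cos θ₂ + e sin θ₂)]) = 52.9992 → r = 53
L² = (x₁ − r cos θ₁)² + (r sin θ₁ − e)² = 28900.0002 → L = 170.0000 → L = 170
check at θ₃=236°: x = 132.8623 (printed 132.8623) ✓

r = 53, L = 170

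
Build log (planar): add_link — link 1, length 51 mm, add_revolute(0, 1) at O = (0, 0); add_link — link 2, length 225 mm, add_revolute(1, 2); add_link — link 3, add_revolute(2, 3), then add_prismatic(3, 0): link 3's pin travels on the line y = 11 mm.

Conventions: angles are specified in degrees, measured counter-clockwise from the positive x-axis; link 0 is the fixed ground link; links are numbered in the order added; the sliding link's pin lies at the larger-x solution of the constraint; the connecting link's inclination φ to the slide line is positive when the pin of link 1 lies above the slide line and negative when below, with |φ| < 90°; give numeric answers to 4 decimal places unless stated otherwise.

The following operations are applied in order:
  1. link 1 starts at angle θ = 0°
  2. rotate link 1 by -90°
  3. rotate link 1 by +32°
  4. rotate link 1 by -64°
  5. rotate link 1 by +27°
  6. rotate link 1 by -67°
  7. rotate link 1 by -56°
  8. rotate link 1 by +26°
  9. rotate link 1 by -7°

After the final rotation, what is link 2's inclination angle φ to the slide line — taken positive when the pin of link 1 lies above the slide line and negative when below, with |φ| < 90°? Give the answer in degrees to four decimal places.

geometry: r = 51 mm, L = 225 mm, e = 11 mm; θ starts at 0°
rotate link 1 by -90°: θ ← 0° -90° = -90°
rotate link 1 by +32°: θ ← -90° +32° = -58°
rotate link 1 by -64°: θ ← -58° -64° = -122°
rotate link 1 by +27°: θ ← -122° +27° = -95°
rotate link 1 by -67°: θ ← -95° -67° = -162°
rotate link 1 by -56°: θ ← -162° -56° = -218°
rotate link 1 by +26°: θ ← -218° +26° = -192°
rotate link 1 by -7°: θ ← -192° -7° = -199°
h = r sin θ − e = 16.603976 − 11 = 5.603976
sin φ = h / L = 5.603976 / 225 = 0.02490656
φ = arcsin(0.02490656) = 1.427188°

1.4272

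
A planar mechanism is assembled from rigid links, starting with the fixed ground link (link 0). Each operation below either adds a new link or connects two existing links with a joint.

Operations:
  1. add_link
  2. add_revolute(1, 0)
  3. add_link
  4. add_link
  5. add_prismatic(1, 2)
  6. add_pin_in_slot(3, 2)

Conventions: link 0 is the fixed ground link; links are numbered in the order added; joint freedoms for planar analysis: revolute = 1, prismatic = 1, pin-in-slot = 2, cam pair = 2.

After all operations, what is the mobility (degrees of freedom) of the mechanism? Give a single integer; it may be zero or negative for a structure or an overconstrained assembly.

link 0 = ground. State L|J1|J2 = 1|0|0
+link1  2|0|0
R(1,0) f=1→J1  2|1|0
+link2  3|1|0
+link3  4|1|0
P(1,2) f=1→J1  4|2|0
PS(3,2) f=2→J2  4|2|1
M = 3(4−1)−2·2−1 = 9−4−1 = 4

M = 4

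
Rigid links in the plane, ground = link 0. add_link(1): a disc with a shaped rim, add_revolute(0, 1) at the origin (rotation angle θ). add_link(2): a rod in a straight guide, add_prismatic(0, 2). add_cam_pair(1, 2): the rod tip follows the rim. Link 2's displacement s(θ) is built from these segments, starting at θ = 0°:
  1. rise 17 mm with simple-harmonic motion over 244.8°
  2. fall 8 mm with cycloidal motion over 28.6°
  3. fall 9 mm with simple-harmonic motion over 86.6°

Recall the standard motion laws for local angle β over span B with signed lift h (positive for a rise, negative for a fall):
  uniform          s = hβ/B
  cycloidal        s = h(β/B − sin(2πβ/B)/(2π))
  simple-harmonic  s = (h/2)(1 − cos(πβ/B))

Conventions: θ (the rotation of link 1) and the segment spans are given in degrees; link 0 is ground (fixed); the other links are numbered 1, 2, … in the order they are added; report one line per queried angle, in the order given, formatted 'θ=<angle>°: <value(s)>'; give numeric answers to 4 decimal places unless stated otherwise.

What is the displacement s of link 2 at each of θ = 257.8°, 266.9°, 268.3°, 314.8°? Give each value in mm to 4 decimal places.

segment 1 (0° to 244.8°, simple-harmonic, h = 17) is passed completely: s = 0.0000 + (17) = 17.0000
θ = 257.8° falls in segment 2 (244.8° to 273.4°, cycloidal, h = -8): β = 257.8 − 244.8 = 13°, B = 28.6°; Δs = -8·(0.4545 − sin(2π·0.4545)/(2π)) = -3.2777; s = 17.0000 − 3.2777 = 13.7223
θ = 266.9° falls in segment 2 (244.8° to 273.4°, cycloidal, h = -8): β = 266.9 − 244.8 = 22.1°, B = 28.6°; Δs = -8·(0.7727 − sin(2π·0.7727)/(2π)) = -7.4421; s = 17.0000 − 7.4421 = 9.5579
θ = 268.3° falls in segment 2 (244.8° to 273.4°, cycloidal, h = -8): β = 268.3 − 244.8 = 23.5°, B = 28.6°; Δs = -8·(0.8217 − sin(2π·0.8217)/(2π)) = -7.7197; s = 17.0000 − 7.7197 = 9.2803
segment 2 (244.8° to 273.4°, cycloidal, h = -8) is passed completely: s = 17.0000 + (-8) = 9.0000
θ = 314.8° falls in segment 3 (273.4° to 360°, simple-harmonic, h = -9): β = 314.8 − 273.4 = 41.4°, B = 86.6°; Δs = -9/2·(1 − cos(π·0.4781)) = -4.1901; s = 9.0000 − 4.1901 = 4.8099

θ=257.8°: 13.7223
θ=266.9°: 9.5579
θ=268.3°: 9.2803
θ=314.8°: 4.8099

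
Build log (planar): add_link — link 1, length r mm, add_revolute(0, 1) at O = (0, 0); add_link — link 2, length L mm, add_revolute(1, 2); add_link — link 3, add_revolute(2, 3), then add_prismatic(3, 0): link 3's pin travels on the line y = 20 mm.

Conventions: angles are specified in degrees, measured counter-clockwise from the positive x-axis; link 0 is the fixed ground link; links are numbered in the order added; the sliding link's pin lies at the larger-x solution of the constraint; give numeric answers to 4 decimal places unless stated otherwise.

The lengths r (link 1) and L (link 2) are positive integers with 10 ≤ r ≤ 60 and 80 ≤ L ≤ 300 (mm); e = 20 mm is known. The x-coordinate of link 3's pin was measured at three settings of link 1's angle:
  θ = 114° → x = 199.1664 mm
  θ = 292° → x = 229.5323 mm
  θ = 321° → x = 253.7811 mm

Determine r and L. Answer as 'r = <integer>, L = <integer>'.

constraint per measurement: (x − r cos θ)² + (r sin θ − e)² = L²
subtracting the θ₁ and θ₂ equations cancels the r² and L² terms:
r = (x₁² − x₂²) / (2[(x₁cos θ₁ + e sin θ₁) − (x₂cos θ₂ + e sin θ₂)]) = 50.0001 → r = 50
L² = (x₁ − r cos θ₁)² + (r sin θ₁ − e)² = 48840.9913 → L = 221.0000 → L = 221
check at θ₃=321°: x = 253.7811 (printed 253.7811) ✓

r = 50, L = 221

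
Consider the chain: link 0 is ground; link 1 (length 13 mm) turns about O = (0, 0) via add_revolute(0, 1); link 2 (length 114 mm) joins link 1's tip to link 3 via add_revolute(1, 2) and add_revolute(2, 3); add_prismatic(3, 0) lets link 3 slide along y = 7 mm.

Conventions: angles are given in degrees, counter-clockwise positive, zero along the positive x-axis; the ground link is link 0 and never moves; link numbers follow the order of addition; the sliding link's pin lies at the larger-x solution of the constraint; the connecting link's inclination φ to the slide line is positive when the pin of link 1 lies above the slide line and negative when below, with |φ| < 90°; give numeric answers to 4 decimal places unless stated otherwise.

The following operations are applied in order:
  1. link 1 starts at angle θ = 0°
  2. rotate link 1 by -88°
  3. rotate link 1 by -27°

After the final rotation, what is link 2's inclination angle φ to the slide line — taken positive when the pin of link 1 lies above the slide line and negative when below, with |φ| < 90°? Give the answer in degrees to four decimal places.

geometry: r = 13 mm, L = 114 mm, e = 7 mm; θ starts at 0°
rotate link 1 by -88°: θ ← 0° -88° = -88°
rotate link 1 by -27°: θ ← -88° -27° = -115°
h = r sin θ − e = -11.782001 − 7 = -18.782001
sin φ = h / L = -18.782001 / 114 = -0.16475440
φ = arcsin(-0.16475440) = -9.482967°

-9.4830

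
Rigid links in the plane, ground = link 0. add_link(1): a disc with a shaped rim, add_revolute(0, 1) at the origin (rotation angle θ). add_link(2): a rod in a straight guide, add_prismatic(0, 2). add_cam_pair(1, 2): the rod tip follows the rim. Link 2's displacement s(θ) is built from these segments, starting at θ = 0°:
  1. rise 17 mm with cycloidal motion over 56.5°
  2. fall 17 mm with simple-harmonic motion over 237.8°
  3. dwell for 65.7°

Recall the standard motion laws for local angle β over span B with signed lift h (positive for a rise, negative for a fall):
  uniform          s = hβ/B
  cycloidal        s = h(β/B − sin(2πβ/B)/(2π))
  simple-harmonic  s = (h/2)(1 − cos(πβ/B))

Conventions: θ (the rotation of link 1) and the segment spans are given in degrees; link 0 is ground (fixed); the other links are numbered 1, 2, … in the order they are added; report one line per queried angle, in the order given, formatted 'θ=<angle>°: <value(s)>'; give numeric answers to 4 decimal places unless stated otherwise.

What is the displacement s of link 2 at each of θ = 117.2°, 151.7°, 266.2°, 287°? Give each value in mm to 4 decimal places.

segment 1 (0° to 56.5°, cycloidal, h = 17) is passed completely: s = 0.0000 + (17) = 17.0000
θ = 117.2° falls in segment 2 (56.5° to 294.3°, simple-harmonic, h = -17): β = 117.2 − 56.5 = 60.7°, B = 237.8°; Δs = -17/2·(1 − cos(π·0.2553)) = -2.5897; s = 17.0000 − 2.5897 = 14.4103
θ = 151.7° falls in segment 2 (56.5° to 294.3°, simple-harmonic, h = -17): β = 151.7 − 56.5 = 95.2°, B = 237.8°; Δs = -17/2·(1 − cos(π·0.4003)) = -5.8819; s = 17.0000 − 5.8819 = 11.1181
θ = 266.2° falls in segment 2 (56.5° to 294.3°, simple-harmonic, h = -17): β = 266.2 − 56.5 = 209.7°, B = 237.8°; Δs = -17/2·(1 − cos(π·0.8818)) = -16.4210; s = 17.0000 − 16.4210 = 0.5790
θ = 287° falls in segment 2 (56.5° to 294.3°, simple-harmonic, h = -17): β = 287 − 56.5 = 230.5°, B = 237.8°; Δs = -17/2·(1 − cos(π·0.9693)) = -16.9605; s = 17.0000 − 16.9605 = 0.0395

θ=117.2°: 14.4103
θ=151.7°: 11.1181
θ=266.2°: 0.5790
θ=287°: 0.0395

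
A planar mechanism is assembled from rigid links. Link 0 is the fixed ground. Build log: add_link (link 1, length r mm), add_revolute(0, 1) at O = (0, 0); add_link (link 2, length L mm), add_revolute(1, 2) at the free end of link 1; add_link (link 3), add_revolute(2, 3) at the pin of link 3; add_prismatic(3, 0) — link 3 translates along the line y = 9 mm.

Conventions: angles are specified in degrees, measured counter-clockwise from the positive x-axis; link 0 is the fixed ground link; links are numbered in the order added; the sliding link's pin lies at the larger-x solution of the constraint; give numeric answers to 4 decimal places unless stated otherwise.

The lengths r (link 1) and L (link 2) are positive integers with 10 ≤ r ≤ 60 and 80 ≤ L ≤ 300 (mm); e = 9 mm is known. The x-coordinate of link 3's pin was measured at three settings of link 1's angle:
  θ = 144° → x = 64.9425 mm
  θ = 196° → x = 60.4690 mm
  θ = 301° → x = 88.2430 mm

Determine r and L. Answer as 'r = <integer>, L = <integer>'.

constraint per measurement: (x − r cos θ)² + (r sin θ − e)² = L²
subtracting the θ₁ and θ₂ equations cancels the r² and L² terms:
r = (x₁² − x₂²) / (2[(x₁cos θ₁ + e sin θ₁) − (x₂cos θ₂ + e sin θ₂)]) = 21.0001 → r = 21
L² = (x₁ − r cos θ₁)² + (r sin θ₁ − e)² = 6724.0081 → L = 82.0000 → L = 82
check at θ₃=301°: x = 88.2430 (printed 88.2430) ✓

r = 21, L = 82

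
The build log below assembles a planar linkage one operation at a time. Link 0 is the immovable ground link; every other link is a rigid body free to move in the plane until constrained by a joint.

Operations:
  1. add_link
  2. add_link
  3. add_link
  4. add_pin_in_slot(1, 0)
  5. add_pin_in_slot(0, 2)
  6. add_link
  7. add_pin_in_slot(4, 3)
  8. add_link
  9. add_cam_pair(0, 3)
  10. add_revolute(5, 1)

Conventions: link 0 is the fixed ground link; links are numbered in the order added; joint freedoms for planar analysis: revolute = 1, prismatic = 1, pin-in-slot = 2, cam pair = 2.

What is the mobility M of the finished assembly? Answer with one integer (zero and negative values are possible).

ground; <1,0,0>
#1 <2,0,0>
#2 <3,0,0>
#3 <4,0,0>
PS:1↔0 J2 <4,0,1>
PS:0↔2 J2 <4,0,2>
#4 <5,0,2>
PS:4↔3 J2 <5,0,3>
#5 <6,0,3>
C:0↔3 J2 <6,0,4>
R:5↔1 J1 <6,1,4>
3×5 − 2×1 − 1×4 = 9

M = 9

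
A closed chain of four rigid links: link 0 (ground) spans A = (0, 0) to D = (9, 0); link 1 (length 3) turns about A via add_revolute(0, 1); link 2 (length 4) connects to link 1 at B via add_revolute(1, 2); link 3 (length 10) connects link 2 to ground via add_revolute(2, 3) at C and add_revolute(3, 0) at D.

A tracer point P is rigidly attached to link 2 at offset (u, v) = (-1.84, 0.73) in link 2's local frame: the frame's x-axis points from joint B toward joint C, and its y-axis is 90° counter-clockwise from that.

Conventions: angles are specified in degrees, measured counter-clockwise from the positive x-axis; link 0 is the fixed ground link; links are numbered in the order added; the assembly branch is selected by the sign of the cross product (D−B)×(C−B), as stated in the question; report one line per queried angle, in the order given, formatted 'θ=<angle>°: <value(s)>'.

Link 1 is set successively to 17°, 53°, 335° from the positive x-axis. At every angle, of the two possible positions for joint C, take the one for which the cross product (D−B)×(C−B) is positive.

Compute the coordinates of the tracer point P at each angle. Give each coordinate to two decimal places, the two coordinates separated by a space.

A=(0,0), D=(9.00,0)
θ=17°: B = A + 3.00·(cos17°, sin17°) = (2.8689, 0.8771)
θ=17°: |BD| = 6.1935
θ=17°: circle(B,4.00) ∩ circle(D,10.00): a=-3.6845, h=1.5570
θ=17°:   candidates: C₊=(-0.5580,2.9402) cross=9.643; C₋=(-0.9990,-0.1424) cross=-9.643
θ=17°:   branch + wants cross > 0 → take C=(-0.5580,2.9402) (cross=9.643)
θ=17°: ex = (C−B)/|BC| = (-0.8567,0.5158); ey = (-0.5158,-0.8567)
θ=17°: P = B + -1.84·ex + 0.73·ey = (4.0688,-0.6973)
θ=53°: B = A + 3.00·(cos53°, sin53°) = (1.8054, 2.3959)
θ=53°: |BD| = 7.5830
θ=53°: circle(B,4.00) ∩ circle(D,10.00): a=-1.7472, h=3.5982
θ=53°:   candidates: C₊=(1.2846,6.3619) cross=27.285; C₋=(-0.9891,-0.4660) cross=-27.285
θ=53°:   branch + wants cross > 0 → take C=(1.2846,6.3619) (cross=27.285)
θ=53°: ex = (C−B)/|BC| = (-0.1302,0.9915); ey = (-0.9915,-0.1302)
θ=53°: P = B + -1.84·ex + 0.73·ey = (1.3212,0.4765)
θ=335°: B = A + 3.00·(cos335°, sin335°) = (2.7189, -1.2679)
θ=335°: |BD| = 6.4078
θ=335°: circle(B,4.00) ∩ circle(D,10.00): a=-3.3507, h=2.1847
θ=335°:   candidates: C₊=(-0.9978,0.2107) cross=13.999; C₋=(-0.1332,-4.0724) cross=-13.999
θ=335°:   branch + wants cross > 0 → take C=(-0.9978,0.2107) (cross=13.999)
θ=335°: ex = (C−B)/|BC| = (-0.9292,0.3696); ey = (-0.3696,-0.9292)
θ=335°: P = B + -1.84·ex + 0.73·ey = (4.1588,-2.6263)

θ=17°: 4.07 -0.70
θ=53°: 1.32 0.48
θ=335°: 4.16 -2.63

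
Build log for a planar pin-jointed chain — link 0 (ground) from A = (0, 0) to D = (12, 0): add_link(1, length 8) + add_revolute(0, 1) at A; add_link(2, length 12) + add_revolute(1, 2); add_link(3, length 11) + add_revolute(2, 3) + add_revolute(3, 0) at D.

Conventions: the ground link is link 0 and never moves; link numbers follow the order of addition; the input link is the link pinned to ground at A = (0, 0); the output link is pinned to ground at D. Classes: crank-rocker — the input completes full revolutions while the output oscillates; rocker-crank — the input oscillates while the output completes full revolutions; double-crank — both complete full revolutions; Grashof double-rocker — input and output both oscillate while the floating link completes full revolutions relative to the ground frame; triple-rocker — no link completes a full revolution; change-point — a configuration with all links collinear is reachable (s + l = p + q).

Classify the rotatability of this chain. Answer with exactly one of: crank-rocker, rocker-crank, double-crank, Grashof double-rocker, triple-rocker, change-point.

lengths: ground=12, input=8, coupler=12, output=11
sorted: s=8 (shortest), l=12 (longest), p+q=23
s + l = 20 vs p + q = 23
s + l < p + q (Grashof) with shortest = input link → crank-rocker

crank-rocker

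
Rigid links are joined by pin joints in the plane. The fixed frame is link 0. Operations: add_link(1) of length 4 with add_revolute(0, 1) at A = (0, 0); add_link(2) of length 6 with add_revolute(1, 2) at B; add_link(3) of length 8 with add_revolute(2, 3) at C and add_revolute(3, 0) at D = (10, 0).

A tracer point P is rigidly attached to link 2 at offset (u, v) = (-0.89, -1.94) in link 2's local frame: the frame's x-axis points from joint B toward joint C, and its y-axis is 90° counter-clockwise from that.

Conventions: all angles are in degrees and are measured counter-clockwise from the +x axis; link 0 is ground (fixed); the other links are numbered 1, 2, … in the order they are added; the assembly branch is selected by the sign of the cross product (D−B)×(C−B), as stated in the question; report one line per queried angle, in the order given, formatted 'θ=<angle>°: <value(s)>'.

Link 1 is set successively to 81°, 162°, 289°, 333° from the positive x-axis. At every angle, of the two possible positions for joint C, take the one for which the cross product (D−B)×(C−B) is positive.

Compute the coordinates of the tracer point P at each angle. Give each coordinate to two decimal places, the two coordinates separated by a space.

A=(0,0), D=(10.00,0)
θ=81°: B = A + 4.00·(cos81°, sin81°) = (0.6257, 3.9508)
θ=81°: |BD| = 10.1728
θ=81°: circle(B,6.00) ∩ circle(D,8.00): a=3.7102, h=4.7154
θ=81°:   candidates: C₊=(5.8760,6.8551) cross=47.968; C₋=(2.2134,-1.8354) cross=-47.968
θ=81°:   branch + wants cross > 0 → take C=(5.8760,6.8551) (cross=47.968)
θ=81°: ex = (C−B)/|BC| = (0.8750,0.4841); ey = (-0.4841,0.8750)
θ=81°: P = B + -0.89·ex + -1.94·ey = (0.7860,1.8224)
θ=162°: B = A + 4.00·(cos162°, sin162°) = (-3.8042, 1.2361)
θ=162°: |BD| = 13.8595
θ=162°: circle(B,6.00) ∩ circle(D,8.00): a=5.9196, h=0.9790
θ=162°:   candidates: C₊=(2.1791,1.6832) cross=13.569; C₋=(2.0045,-0.2670) cross=-13.569
θ=162°:   branch + wants cross > 0 → take C=(2.1791,1.6832) (cross=13.569)
θ=162°: ex = (C−B)/|BC| = (0.9972,0.0745); ey = (-0.0745,0.9972)
θ=162°: P = B + -0.89·ex + -1.94·ey = (-4.5472,-0.7649)
θ=289°: B = A + 4.00·(cos289°, sin289°) = (1.3023, -3.7821)
θ=289°: |BD| = 9.4844
θ=289°: circle(B,6.00) ∩ circle(D,8.00): a=3.2661, h=5.0331
θ=289°:   candidates: C₊=(2.2904,2.1360) cross=47.736; C₋=(6.3045,-7.0953) cross=-47.736
θ=289°:   branch + wants cross > 0 → take C=(2.2904,2.1360) (cross=47.736)
θ=289°: ex = (C−B)/|BC| = (0.1647,0.9863); ey = (-0.9863,0.1647)
θ=289°: P = B + -0.89·ex + -1.94·ey = (3.0692,-4.9794)
θ=333°: B = A + 4.00·(cos333°, sin333°) = (3.5640, -1.8160)
θ=333°: |BD| = 6.6873
θ=333°: circle(B,6.00) ∩ circle(D,8.00): a=1.2501, h=5.8683
θ=333°:   candidates: C₊=(3.1736,4.1713) cross=39.243; C₋=(6.3607,-7.1243) cross=-39.243
θ=333°:   branch + wants cross > 0 → take C=(3.1736,4.1713) (cross=39.243)
θ=333°: ex = (C−B)/|BC| = (-0.0651,0.9979); ey = (-0.9979,-0.0651)
θ=333°: P = B + -0.89·ex + -1.94·ey = (5.5578,-2.5778)

θ=81°: 0.79 1.82
θ=162°: -4.55 -0.76
θ=289°: 3.07 -4.98
θ=333°: 5.56 -2.58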